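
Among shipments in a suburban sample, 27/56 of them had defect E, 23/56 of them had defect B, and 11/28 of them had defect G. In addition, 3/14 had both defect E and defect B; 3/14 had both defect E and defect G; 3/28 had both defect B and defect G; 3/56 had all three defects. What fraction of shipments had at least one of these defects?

Using inclusion–exclusion:
P(at least one) = 27/56 + 23/56 + 11/28 − 3/14 − 3/14 − 3/28 + 3/56 = 45/56

45/56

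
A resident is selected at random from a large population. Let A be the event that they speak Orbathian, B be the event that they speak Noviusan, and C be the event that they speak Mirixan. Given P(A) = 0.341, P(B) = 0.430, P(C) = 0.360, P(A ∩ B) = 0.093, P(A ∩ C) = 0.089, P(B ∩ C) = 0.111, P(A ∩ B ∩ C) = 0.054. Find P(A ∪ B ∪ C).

P(A ∪ B ∪ C) = 0.341 + 0.430 + 0.360 − 0.093 − 0.089 − 0.111 + 0.054 = 0.892

0.892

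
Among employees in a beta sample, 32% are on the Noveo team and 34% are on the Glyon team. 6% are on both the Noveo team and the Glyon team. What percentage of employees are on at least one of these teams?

P(union) = 32 + 34 − 6 = 60%

60%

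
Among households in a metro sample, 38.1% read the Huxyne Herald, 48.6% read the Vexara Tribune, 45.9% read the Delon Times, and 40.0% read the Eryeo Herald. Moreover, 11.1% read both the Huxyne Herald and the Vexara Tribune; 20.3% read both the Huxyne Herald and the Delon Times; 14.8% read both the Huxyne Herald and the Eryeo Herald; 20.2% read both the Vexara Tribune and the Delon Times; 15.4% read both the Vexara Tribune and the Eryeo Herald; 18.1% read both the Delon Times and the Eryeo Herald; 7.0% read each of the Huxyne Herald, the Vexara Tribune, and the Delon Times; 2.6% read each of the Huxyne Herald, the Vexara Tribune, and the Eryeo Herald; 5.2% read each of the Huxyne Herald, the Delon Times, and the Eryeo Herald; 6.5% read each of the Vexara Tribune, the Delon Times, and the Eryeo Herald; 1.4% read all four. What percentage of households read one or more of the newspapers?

By inclusion–exclusion:
P(at least one) = 38.1 + 48.6 + 45.9 + 40.0 − 11.1 − 20.3 − 14.8 − 20.2 − 15.4 − 18.1 + 7.0 + 2.6 + 5.2 + 6.5 − 1.4 = 92.6%

92.6%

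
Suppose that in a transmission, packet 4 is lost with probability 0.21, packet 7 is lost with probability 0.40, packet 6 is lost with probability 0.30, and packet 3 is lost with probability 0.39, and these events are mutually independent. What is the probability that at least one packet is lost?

P(none) = (1 − 0.21) × (1 − 0.40) × (1 − 0.30) × (1 − 0.39) = 0.79 × 0.60 × 0.70 × 0.61 = 0.202398
P(at least one) = 1 − 0.202398 = 0.797602

0.797602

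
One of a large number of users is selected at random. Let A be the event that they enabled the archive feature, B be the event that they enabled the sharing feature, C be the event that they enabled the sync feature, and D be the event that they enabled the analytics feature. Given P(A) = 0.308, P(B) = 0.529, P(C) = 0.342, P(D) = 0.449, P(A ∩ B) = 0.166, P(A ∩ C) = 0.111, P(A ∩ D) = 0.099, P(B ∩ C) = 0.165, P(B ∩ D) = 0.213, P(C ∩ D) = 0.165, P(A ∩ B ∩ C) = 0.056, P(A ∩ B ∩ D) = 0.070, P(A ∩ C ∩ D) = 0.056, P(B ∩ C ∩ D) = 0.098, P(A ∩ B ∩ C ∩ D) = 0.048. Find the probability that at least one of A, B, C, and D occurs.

P(A ∪ B ∪ C ∪ D) = 0.308 + 0.529 + 0.342 + 0.449 − 0.166 − 0.111 − 0.099 − 0.165 − 0.213 − 0.165 + 0.056 + 0.070 + 0.056 + 0.098 − 0.048 = 0.941

0.941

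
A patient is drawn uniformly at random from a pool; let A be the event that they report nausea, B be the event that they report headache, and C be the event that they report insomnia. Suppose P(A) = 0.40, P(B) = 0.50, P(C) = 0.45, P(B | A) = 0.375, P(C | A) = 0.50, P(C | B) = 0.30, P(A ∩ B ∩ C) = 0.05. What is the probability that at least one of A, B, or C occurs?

0.90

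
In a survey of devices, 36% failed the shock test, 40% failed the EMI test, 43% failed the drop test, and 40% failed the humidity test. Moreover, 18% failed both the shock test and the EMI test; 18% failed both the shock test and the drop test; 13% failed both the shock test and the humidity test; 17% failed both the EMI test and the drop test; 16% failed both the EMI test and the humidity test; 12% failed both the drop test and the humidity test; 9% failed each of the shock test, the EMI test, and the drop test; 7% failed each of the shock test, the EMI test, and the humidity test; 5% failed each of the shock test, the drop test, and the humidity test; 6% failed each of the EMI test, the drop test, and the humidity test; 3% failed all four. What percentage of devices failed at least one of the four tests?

89%

P(≥1) = 36 + 40 + 43 + 40 − 18 − 18 − 13 − 17 − 16 − 12 + 9 + 7 + 5 + 6 − 3 = 89%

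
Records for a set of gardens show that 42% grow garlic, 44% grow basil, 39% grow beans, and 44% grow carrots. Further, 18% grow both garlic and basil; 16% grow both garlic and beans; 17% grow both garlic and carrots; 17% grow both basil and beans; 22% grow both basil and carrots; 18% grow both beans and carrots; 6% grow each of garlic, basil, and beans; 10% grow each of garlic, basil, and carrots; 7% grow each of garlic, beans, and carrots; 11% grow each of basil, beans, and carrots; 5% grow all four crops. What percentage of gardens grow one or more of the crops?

90%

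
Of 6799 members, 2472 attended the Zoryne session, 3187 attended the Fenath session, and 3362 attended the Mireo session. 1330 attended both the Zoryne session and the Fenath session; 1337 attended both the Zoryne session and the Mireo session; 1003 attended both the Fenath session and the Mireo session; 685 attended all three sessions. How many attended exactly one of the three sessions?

N(exactly one) = 2472 + 3187 + 3362 − 2·1330 − 2·1337 − 2·1003 + 3·685 = 3736

3736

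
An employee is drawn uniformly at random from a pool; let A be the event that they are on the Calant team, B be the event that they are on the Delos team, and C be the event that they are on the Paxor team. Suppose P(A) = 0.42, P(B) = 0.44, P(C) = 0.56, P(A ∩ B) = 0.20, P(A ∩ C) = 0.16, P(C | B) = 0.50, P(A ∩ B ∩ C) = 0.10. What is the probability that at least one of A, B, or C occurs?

P(B ∩ C) = P(B)·P(C|B) = 0.44 × 0.50 = 0.22
Apply inclusion-exclusion:
P(A ∪ B ∪ C) = 0.42 + 0.44 + 0.56 − 0.20 − 0.16 − 0.22 + 0.10 = 0.94

0.94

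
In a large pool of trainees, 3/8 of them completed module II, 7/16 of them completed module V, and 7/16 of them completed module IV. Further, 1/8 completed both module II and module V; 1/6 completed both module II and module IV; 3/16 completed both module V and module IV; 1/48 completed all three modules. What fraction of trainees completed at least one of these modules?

19/24

Apply inclusion-exclusion:
P(≥1) = 3/8 + 7/16 + 7/16 − 1/8 − 1/6 − 3/16 + 1/48 = 19/24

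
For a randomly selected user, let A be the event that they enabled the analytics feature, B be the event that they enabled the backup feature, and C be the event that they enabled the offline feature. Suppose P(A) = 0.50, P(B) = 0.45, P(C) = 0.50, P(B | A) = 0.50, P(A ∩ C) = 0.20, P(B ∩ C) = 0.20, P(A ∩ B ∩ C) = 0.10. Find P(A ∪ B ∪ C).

P(A ∩ B) = P(A)·P(B|A) = 0.50 × 0.50 = 0.25
By inclusion-exclusion,
P(A ∪ B ∪ C) = 0.50 + 0.45 + 0.50 − 0.25 − 0.20 − 0.20 + 0.10 = 0.90

0.90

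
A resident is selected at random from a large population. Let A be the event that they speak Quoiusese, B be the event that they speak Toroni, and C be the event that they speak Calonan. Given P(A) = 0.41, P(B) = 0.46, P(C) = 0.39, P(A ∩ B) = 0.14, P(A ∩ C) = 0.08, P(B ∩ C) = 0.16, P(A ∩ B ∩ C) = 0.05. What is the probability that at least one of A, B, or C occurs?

0.93

By inclusion–exclusion:
P(A ∪ B ∪ C) = 0.41 + 0.46 + 0.39 − 0.14 − 0.08 − 0.16 + 0.05 = 0.93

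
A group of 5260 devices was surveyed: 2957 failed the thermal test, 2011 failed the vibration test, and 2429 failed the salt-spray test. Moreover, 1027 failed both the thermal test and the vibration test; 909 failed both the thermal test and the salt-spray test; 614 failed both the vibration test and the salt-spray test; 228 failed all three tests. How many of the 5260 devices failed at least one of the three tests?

N(≥1) = 2957 + 2011 + 2429 − 1027 − 909 − 614 + 228 = 5075

5075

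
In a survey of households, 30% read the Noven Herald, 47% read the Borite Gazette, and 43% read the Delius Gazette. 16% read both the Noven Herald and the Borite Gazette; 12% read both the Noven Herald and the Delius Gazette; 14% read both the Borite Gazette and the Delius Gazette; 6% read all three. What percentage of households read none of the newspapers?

P(union) = 30 + 47 + 43 − 16 − 12 − 14 + 6 = 84%
P(none) = 100% − 84% = 16%

16%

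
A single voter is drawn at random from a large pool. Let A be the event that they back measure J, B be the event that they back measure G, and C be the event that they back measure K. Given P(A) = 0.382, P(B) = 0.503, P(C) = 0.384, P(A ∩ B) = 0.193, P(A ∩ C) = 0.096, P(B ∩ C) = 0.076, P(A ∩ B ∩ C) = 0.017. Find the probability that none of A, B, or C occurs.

Apply inclusion-exclusion:
P(A ∪ B ∪ C) = 0.382 + 0.503 + 0.384 − 0.193 − 0.096 − 0.076 + 0.017 = 0.921
P(none) = 1 − 0.921 = 0.079

0.079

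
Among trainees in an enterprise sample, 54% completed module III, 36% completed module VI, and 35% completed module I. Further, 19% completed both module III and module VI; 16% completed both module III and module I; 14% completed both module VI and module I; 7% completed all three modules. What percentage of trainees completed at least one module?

83%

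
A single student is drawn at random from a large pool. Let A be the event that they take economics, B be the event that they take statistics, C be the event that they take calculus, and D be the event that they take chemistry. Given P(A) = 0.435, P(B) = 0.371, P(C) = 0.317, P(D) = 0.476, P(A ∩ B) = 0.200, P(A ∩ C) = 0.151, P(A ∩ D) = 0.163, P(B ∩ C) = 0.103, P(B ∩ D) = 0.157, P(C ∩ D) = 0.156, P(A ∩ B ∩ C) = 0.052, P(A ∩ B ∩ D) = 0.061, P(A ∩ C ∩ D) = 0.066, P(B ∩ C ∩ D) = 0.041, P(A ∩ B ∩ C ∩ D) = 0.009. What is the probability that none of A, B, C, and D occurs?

By inclusion-exclusion,
P(A ∪ B ∪ C ∪ D) = 0.435 + 0.371 + 0.317 + 0.476 − 0.200 − 0.151 − 0.163 − 0.103 − 0.157 − 0.156 + 0.052 + 0.061 + 0.066 + 0.041 − 0.009 = 0.880
P(none) = 1 − 0.880 = 0.120

0.120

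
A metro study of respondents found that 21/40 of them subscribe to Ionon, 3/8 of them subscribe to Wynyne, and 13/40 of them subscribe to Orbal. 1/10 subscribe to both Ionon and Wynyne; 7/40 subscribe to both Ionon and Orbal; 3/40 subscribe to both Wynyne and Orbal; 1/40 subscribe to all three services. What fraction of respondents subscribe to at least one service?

9/10

P(≥1) = 21/40 + 3/8 + 13/40 − 1/10 − 7/40 − 3/40 + 1/40 = 9/10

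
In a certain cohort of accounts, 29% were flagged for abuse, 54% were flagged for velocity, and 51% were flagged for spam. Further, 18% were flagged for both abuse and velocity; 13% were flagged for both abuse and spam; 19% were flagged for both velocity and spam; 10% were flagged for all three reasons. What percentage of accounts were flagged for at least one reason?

By inclusion-exclusion,
P(≥1) = 29 + 54 + 51 − 18 − 13 − 19 + 10 = 94%

94%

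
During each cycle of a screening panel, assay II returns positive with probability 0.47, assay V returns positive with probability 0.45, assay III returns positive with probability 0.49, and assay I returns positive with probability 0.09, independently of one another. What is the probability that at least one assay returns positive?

Independence gives P(none) = ∏(1 − pᵢ).
P(none) = (1 − 0.47) × (1 − 0.45) × (1 − 0.49) × (1 − 0.09) = 0.53 × 0.55 × 0.51 × 0.91 = 0.13528515
P(at least one) = 1 − 0.13528515 = 0.86471485

0.86471485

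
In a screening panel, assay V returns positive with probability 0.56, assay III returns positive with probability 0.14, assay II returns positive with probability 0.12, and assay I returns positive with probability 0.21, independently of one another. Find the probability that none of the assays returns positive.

P(none) = (1 − 0.56) × (1 − 0.14) × (1 − 0.12) × (1 − 0.21) = 0.44 × 0.86 × 0.88 × 0.79 = 0.26306368

0.26306368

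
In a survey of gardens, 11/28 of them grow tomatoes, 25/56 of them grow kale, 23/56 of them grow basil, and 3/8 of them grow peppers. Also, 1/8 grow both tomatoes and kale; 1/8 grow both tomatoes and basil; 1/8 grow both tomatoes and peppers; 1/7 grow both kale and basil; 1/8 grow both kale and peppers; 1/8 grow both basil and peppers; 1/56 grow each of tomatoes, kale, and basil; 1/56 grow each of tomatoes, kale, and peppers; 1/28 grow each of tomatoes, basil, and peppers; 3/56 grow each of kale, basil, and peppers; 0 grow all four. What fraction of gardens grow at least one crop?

55/56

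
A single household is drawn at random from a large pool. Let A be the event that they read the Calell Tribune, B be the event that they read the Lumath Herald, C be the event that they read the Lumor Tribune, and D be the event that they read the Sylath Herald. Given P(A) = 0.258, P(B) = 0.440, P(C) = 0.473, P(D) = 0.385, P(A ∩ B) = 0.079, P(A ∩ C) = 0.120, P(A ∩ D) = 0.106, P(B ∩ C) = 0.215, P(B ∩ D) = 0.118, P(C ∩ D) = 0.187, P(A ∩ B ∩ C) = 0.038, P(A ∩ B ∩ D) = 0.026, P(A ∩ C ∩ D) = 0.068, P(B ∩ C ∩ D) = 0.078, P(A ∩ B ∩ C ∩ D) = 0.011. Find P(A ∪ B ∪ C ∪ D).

0.930

P(A ∪ B ∪ C ∪ D) = 0.258 + 0.440 + 0.473 + 0.385 − 0.079 − 0.120 − 0.106 − 0.215 − 0.118 − 0.187 + 0.038 + 0.026 + 0.068 + 0.078 − 0.011 = 0.930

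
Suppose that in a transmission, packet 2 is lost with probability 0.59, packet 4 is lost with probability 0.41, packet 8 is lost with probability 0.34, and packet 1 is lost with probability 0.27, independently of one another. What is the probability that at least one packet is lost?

0.88345258

Independence gives P(none) = ∏(1 − pᵢ).
P(none) = (1 − 0.59) × (1 − 0.41) × (1 − 0.34) × (1 − 0.27) = 0.41 × 0.59 × 0.66 × 0.73 = 0.11654742
P(at least one) = 1 − 0.11654742 = 0.88345258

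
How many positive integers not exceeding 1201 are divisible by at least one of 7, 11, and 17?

319

171 + 109 + 70 − 15 − 10 − 6 + 0 = 319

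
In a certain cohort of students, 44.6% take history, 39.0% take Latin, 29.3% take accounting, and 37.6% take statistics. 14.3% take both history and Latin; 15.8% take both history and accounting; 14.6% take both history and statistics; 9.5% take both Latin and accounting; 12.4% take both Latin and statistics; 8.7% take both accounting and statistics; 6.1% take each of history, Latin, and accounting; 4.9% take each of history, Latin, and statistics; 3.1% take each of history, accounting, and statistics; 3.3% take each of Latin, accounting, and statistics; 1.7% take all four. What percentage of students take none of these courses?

9.1%

Inclusion–exclusion gives
P(≥1) = 44.6 + 39.0 + 29.3 + 37.6 − 14.3 − 15.8 − 14.6 − 9.5 − 12.4 − 8.7 + 6.1 + 4.9 + 3.1 + 3.3 − 1.7 = 90.9%
P(none) = 100% − 90.9% = 9.1%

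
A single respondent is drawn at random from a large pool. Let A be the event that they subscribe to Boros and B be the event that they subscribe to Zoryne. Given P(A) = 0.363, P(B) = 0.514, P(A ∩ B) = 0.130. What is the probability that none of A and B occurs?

0.253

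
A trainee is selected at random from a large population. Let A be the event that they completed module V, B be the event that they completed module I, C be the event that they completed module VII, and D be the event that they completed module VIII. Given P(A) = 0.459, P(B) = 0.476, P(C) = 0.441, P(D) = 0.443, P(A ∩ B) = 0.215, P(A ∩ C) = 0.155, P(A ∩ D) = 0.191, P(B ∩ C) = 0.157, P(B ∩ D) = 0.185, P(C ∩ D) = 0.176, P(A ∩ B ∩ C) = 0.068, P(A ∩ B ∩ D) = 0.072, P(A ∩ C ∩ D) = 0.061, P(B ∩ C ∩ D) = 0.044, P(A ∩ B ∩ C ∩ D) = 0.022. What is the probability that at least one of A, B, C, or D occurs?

P(A ∪ B ∪ C ∪ D) = 0.459 + 0.476 + 0.441 + 0.443 − 0.215 − 0.155 − 0.191 − 0.157 − 0.185 − 0.176 + 0.068 + 0.072 + 0.061 + 0.044 − 0.022 = 0.963

0.963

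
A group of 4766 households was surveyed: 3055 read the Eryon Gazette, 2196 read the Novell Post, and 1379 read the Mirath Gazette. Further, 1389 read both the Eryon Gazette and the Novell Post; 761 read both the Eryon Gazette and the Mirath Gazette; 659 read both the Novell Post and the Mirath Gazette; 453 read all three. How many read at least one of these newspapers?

4274

Inclusion–exclusion gives
N(≥1) = 3055 + 2196 + 1379 − 1389 − 761 − 659 + 453 = 4274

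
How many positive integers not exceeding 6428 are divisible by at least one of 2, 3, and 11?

4480

Using inclusion–exclusion:
floor(6428/2) + floor(6428/3) + floor(6428/11) − floor(6428/6) − floor(6428/22) − floor(6428/33) + floor(6428/66) = 3214 + 2142 + 584 − 1071 − 292 − 194 + 97 = 4480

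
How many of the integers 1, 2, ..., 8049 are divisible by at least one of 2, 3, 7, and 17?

5884

⌊8049/2⌋ + ⌊8049/3⌋ + ⌊8049/7⌋ + ⌊8049/17⌋ − ⌊8049/6⌋ − ⌊8049/14⌋ − ⌊8049/34⌋ − ⌊8049/21⌋ − ⌊8049/51⌋ − ⌊8049/119⌋ + ⌊8049/42⌋ + ⌊8049/102⌋ + ⌊8049/238⌋ + ⌊8049/357⌋ − ⌊8049/714⌋ = 4024 + 2683 + 1149 + 473 − 1341 − 574 − 236 − 383 − 157 − 67 + 191 + 78 + 33 + 22 − 11 = 5884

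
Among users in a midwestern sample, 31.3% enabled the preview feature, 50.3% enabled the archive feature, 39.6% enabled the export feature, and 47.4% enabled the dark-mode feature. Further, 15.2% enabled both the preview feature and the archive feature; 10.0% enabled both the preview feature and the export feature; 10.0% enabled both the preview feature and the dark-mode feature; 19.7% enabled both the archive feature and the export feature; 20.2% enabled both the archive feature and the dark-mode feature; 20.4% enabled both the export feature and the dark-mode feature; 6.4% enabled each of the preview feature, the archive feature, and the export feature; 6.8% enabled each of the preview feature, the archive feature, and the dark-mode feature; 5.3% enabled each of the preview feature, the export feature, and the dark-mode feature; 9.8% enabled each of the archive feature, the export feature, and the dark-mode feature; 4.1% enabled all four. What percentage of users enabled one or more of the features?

Apply inclusion-exclusion:
P(at least one) = 31.3 + 50.3 + 39.6 + 47.4 − 15.2 − 10.0 − 10.0 − 19.7 − 20.2 − 20.4 + 6.4 + 6.8 + 5.3 + 9.8 − 4.1 = 97.3%

97.3%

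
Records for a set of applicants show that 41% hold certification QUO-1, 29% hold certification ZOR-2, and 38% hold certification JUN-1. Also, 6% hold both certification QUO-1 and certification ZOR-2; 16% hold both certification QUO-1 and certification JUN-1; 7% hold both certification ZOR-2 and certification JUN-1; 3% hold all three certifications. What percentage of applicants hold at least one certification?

By inclusion–exclusion:
P(at least one) = 41 + 29 + 38 − 6 − 16 − 7 + 3 = 82%

82%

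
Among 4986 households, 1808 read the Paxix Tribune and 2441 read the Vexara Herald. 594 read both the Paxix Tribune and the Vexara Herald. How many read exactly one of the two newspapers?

By inclusion–exclusion (exactly-one form):
|exactly one| = 1808 + 2441 − 2·594 = 3061

3061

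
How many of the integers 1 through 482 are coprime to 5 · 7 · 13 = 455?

305

Apply inclusion-exclusion:
⌊482/5⌋ + ⌊482/7⌋ + ⌊482/13⌋ − ⌊482/35⌋ − ⌊482/65⌋ − ⌊482/91⌋ + ⌊482/455⌋ = 96 + 68 + 37 − 13 − 7 − 5 + 1 = 177
482 − 177 = 305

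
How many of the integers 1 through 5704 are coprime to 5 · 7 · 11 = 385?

3557

⌊5704/5⌋ + ⌊5704/7⌋ + ⌊5704/11⌋ − ⌊5704/35⌋ − ⌊5704/55⌋ − ⌊5704/77⌋ + ⌊5704/385⌋ = 1140 + 814 + 518 − 162 − 103 − 74 + 14 = 2147
5704 − 2147 = 3557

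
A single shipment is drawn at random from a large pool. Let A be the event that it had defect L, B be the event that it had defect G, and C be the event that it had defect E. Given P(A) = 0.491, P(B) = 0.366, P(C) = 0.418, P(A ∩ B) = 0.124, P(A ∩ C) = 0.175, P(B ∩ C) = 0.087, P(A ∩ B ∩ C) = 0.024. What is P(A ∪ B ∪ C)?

P(A ∪ B ∪ C) = 0.491 + 0.366 + 0.418 − 0.124 − 0.175 − 0.087 + 0.024 = 0.913

0.913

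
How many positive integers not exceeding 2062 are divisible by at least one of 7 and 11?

By inclusion–exclusion:
floor(2062/7) + floor(2062/11) − floor(2062/77) = 294 + 187 − 26 = 455

455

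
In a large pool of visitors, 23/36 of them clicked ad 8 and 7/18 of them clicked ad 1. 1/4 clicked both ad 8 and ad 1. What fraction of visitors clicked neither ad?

2/9

P(≥1) = 23/36 + 7/18 − 1/4 = 7/9
P(none) = 1 − 7/9 = 2/9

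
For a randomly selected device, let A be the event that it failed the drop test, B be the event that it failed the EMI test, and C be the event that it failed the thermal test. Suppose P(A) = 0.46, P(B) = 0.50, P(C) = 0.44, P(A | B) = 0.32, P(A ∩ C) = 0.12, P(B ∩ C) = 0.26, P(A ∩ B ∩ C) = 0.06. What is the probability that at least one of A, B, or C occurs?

0.92

P(A ∩ B) = P(B)·P(A|B) = 0.50 × 0.32 = 0.16
By inclusion-exclusion,
P(A ∪ B ∪ C) = 0.46 + 0.50 + 0.44 − 0.16 − 0.12 − 0.26 + 0.06 = 0.92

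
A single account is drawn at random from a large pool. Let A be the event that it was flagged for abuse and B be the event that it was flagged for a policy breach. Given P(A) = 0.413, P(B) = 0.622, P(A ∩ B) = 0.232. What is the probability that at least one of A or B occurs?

0.803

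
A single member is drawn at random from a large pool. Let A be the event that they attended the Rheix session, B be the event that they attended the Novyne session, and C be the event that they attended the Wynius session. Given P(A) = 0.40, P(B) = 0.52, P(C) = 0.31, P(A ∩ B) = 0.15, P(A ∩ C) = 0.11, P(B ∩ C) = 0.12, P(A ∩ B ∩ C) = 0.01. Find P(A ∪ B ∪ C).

Apply inclusion-exclusion:
P(A ∪ B ∪ C) = 0.40 + 0.52 + 0.31 − 0.15 − 0.11 − 0.12 + 0.01 = 0.86

0.86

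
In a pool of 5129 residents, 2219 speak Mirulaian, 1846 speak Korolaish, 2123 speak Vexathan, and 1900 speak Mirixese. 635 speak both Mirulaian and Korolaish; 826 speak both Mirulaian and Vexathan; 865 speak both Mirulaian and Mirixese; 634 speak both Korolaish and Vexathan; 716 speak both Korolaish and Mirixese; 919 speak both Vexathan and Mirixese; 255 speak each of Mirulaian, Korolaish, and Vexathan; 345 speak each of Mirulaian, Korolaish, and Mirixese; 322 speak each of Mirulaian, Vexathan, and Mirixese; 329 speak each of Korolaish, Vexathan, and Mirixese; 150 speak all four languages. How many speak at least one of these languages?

4594

|union| = 2219 + 1846 + 2123 + 1900 − 635 − 826 − 865 − 634 − 716 − 919 + 255 + 345 + 322 + 329 − 150 = 4594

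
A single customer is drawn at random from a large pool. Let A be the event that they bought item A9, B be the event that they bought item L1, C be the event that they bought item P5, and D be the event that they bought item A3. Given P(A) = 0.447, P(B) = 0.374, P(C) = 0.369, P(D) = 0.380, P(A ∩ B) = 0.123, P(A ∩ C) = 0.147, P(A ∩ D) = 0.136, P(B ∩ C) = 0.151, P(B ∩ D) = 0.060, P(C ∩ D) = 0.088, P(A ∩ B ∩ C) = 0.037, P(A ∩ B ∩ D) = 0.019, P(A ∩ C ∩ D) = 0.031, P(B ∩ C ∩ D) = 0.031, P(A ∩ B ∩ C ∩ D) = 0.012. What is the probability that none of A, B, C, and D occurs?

0.029

By inclusion–exclusion:
P(A ∪ B ∪ C ∪ D) = 0.447 + 0.374 + 0.369 + 0.380 − 0.123 − 0.147 − 0.136 − 0.151 − 0.060 − 0.088 + 0.037 + 0.019 + 0.031 + 0.031 − 0.012 = 0.971
P(none) = 1 − 0.971 = 0.029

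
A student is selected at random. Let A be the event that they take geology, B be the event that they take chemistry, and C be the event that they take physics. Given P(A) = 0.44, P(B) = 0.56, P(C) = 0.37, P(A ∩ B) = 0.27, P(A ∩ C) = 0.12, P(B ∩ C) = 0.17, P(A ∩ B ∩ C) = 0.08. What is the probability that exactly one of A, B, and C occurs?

0.49

P(exactly one) = 0.44 + 0.56 + 0.37 − 2·0.27 − 2·0.12 − 2·0.17 + 3·0.08 = 0.49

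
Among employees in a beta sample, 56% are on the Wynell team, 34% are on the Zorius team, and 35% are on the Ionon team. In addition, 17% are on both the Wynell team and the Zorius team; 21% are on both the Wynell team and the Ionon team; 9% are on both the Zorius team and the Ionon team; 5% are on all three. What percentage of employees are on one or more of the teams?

By inclusion–exclusion:
P(union) = 56 + 34 + 35 − 17 − 21 − 9 + 5 = 83%

83%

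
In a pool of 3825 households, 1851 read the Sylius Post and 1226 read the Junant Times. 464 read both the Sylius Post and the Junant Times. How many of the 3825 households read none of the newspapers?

1212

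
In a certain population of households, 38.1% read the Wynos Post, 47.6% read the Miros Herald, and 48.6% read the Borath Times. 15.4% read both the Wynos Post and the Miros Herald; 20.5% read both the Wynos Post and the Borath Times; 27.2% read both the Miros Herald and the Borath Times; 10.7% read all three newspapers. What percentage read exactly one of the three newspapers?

40.2%

P(exactly one) = 38.1 + 47.6 + 48.6 − 2·15.4 − 2·20.5 − 2·27.2 + 3·10.7 = 40.2%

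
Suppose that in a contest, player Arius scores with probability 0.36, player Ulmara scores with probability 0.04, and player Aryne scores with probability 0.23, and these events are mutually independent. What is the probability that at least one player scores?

P(none) = (1 − 0.36) × (1 − 0.04) × (1 − 0.23) = 0.64 × 0.96 × 0.77 = 0.473088
P(at least one) = 1 − 0.473088 = 0.526912

0.526912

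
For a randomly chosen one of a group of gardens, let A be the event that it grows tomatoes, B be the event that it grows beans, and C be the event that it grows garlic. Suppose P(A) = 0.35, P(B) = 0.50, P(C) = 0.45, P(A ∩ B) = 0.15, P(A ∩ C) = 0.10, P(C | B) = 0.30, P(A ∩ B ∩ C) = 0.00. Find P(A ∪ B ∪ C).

P(B ∩ C) = P(B)·P(C|B) = 0.50 × 0.30 = 0.15
P(A ∪ B ∪ C) = 0.35 + 0.50 + 0.45 − 0.15 − 0.10 − 0.15 + 0.00 = 0.90

0.90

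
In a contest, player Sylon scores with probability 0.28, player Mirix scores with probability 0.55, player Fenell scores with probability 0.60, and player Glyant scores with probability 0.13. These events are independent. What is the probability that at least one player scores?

Independence gives P(none) = ∏(1 − pᵢ).
P(none) = (1 − 0.28) × (1 − 0.55) × (1 − 0.60) × (1 − 0.13) = 0.72 × 0.45 × 0.40 × 0.87 = 0.112752
P(at least one) = 1 − 0.112752 = 0.887248

0.887248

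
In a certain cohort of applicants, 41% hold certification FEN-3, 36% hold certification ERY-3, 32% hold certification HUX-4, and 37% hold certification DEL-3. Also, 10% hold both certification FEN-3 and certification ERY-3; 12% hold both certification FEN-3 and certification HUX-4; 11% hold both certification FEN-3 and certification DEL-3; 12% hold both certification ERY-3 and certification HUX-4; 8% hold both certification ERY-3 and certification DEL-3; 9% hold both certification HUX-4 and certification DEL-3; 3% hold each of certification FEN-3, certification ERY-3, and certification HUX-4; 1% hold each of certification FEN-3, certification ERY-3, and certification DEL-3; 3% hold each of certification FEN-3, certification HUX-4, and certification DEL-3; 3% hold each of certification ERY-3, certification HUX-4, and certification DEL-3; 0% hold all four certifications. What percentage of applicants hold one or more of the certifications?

94%

Inclusion–exclusion gives
P(at least one) = 41 + 36 + 32 + 37 − 10 − 12 − 11 − 12 − 8 − 9 + 3 + 1 + 3 + 3 − 0 = 94%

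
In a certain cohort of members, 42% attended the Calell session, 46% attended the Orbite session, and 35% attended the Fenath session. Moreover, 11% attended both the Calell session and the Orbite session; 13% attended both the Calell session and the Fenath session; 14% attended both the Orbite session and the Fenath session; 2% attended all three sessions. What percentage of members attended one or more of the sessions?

87%

Inclusion–exclusion gives
P(union) = 42 + 46 + 35 − 11 − 13 − 14 + 2 = 87%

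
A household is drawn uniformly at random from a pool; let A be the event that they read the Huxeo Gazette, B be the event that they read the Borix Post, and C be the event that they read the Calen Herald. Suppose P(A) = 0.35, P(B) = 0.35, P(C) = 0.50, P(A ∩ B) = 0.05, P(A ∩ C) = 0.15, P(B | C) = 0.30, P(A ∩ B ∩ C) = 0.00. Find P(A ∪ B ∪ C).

P(B ∩ C) = P(C)·P(B|C) = 0.50 × 0.30 = 0.15
Using inclusion–exclusion:
P(A ∪ B ∪ C) = 0.35 + 0.35 + 0.50 − 0.05 − 0.15 − 0.15 + 0.00 = 0.85

0.85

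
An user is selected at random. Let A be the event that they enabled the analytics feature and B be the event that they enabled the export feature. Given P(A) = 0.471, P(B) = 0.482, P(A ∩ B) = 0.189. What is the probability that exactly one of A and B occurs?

P(exactly one) = 0.471 + 0.482 − 2·0.189 = 0.575

0.575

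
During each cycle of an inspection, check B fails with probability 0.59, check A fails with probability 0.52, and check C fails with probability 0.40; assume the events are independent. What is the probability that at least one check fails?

0.88192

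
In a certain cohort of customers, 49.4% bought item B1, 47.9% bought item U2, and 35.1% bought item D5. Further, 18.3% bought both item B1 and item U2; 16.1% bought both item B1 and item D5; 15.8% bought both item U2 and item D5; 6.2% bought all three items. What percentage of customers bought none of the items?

11.6%

Inclusion–exclusion gives
P(union) = 49.4 + 47.9 + 35.1 − 18.3 − 16.1 − 15.8 + 6.2 = 88.4%
P(none) = 100% − 88.4% = 11.6%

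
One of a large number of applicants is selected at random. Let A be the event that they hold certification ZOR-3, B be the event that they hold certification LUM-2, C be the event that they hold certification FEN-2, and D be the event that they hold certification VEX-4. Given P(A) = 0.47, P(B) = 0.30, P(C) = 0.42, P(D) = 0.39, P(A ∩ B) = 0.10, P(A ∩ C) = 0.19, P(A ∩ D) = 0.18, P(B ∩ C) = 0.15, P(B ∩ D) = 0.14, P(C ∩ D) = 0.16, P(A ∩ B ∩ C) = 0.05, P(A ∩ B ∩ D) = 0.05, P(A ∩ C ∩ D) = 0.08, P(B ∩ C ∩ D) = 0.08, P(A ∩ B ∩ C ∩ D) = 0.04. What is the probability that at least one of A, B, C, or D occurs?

P(A ∪ B ∪ C ∪ D) = 0.47 + 0.30 + 0.42 + 0.39 − 0.10 − 0.19 − 0.18 − 0.15 − 0.14 − 0.16 + 0.05 + 0.05 + 0.08 + 0.08 − 0.04 = 0.88

0.88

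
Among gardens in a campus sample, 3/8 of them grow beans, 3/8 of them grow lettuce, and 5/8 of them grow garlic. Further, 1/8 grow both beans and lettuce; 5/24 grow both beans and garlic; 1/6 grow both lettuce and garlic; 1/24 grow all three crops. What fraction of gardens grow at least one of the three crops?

P(≥1) = 3/8 + 3/8 + 5/8 − 1/8 − 5/24 − 1/6 + 1/24 = 11/12

11/12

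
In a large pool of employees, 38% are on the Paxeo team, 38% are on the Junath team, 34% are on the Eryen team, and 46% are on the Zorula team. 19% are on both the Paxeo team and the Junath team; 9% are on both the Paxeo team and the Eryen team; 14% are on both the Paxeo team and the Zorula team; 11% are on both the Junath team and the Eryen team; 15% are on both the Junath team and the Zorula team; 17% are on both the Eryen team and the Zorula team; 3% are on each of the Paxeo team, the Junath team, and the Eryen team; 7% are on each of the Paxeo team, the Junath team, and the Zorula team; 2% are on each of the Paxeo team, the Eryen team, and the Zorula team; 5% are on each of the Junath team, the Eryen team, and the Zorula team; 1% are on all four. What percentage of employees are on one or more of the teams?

87%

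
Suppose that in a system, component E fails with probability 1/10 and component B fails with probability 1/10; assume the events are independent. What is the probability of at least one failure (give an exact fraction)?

P(none) = (1 − 1/10) × (1 − 1/10) = 9/10 × 9/10 = 81/100
P(at least one) = 1 − 81/100 = 19/100

19/100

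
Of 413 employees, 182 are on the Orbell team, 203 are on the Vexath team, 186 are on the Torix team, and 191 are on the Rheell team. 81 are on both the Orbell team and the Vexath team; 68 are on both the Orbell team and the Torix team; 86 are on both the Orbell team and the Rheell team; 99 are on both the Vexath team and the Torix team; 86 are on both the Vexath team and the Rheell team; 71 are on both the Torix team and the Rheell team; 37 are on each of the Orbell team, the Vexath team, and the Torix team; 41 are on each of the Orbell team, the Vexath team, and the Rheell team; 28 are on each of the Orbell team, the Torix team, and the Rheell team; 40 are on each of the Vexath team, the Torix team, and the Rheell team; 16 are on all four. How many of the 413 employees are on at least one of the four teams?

401

By inclusion–exclusion:
N(≥1) = 182 + 203 + 186 + 191 − 81 − 68 − 86 − 99 − 86 − 71 + 37 + 41 + 28 + 40 − 16 = 401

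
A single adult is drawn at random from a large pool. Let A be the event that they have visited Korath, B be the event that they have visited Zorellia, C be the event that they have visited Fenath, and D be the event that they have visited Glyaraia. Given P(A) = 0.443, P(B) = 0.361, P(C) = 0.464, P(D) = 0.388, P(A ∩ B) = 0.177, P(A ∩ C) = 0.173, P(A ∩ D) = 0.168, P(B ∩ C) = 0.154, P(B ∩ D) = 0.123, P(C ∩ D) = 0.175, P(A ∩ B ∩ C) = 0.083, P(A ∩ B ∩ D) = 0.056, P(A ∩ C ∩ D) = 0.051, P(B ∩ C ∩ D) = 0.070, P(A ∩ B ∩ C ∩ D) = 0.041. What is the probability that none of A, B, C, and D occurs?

0.095

By inclusion-exclusion,
P(A ∪ B ∪ C ∪ D) = 0.443 + 0.361 + 0.464 + 0.388 − 0.177 − 0.173 − 0.168 − 0.154 − 0.123 − 0.175 + 0.083 + 0.056 + 0.051 + 0.070 − 0.041 = 0.905
P(none) = 1 − 0.905 = 0.095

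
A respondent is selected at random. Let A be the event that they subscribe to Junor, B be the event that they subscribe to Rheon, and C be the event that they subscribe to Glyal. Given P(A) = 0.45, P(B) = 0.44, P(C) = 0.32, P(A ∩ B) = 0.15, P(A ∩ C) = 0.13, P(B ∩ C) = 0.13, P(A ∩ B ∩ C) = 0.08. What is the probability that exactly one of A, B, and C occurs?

0.63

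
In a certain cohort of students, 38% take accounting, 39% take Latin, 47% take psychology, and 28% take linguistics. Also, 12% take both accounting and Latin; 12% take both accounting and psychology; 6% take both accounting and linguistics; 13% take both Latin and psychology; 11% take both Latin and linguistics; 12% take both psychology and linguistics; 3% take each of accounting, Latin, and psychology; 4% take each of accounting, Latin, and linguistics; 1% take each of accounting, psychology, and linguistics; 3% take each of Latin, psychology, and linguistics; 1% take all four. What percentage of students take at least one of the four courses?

96%

P(≥1) = 38 + 39 + 47 + 28 − 12 − 12 − 6 − 13 − 11 − 12 + 3 + 4 + 1 + 3 − 1 = 96%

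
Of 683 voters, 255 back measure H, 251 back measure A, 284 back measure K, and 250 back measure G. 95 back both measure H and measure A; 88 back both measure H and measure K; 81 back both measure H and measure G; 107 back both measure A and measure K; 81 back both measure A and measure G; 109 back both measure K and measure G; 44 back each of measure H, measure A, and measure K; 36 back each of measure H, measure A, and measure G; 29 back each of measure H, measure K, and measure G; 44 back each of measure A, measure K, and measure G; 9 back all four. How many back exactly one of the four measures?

N(exactly one) = 255 + 251 + 284 + 250 − 2·95 − 2·88 − 2·81 − 2·107 − 2·81 − 2·109 + 3·44 + 3·36 + 3·29 + 3·44 − 4·9 = 341

341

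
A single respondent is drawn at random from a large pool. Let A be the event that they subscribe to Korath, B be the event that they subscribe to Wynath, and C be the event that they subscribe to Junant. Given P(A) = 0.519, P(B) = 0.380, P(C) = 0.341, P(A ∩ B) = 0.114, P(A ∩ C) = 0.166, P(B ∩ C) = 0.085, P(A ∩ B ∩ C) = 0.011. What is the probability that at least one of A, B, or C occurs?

P(A ∪ B ∪ C) = 0.519 + 0.380 + 0.341 − 0.114 − 0.166 − 0.085 + 0.011 = 0.886

0.886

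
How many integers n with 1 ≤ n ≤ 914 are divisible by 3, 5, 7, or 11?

304 + 182 + 130 + 83 − 60 − 43 − 27 − 26 − 16 − 11 + 8 + 5 + 3 + 2 − 0 = 534

534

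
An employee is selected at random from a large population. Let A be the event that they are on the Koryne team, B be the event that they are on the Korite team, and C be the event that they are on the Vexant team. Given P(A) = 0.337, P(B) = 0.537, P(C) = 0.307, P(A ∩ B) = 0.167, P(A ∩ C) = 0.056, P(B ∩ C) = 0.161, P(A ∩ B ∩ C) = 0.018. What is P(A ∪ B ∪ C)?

0.815

Using inclusion–exclusion:
P(A ∪ B ∪ C) = 0.337 + 0.537 + 0.307 − 0.167 − 0.056 − 0.161 + 0.018 = 0.815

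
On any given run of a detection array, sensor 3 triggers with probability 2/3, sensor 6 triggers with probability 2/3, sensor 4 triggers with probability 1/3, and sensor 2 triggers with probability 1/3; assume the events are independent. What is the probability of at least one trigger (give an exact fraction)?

77/81

Since the events are independent, P(none) is the product of the individual non-occurrence probabilities.
P(none) = (1 − 2/3) × (1 − 2/3) × (1 − 1/3) × (1 − 1/3) = 1/3 × 1/3 × 2/3 × 2/3 = 4/81
P(at least one) = 1 − 4/81 = 77/81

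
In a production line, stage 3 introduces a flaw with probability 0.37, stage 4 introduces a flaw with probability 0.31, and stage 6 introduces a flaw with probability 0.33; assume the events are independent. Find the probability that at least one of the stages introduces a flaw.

0.708751

Independence gives P(none) = ∏(1 − pᵢ).
P(none) = (1 − 0.37) × (1 − 0.31) × (1 − 0.33) = 0.63 × 0.69 × 0.67 = 0.291249
P(at least one) = 1 − 0.291249 = 0.708751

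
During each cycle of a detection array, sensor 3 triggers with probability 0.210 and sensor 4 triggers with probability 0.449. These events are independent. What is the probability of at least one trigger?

0.56471

Since the events are independent, P(none) is the product of the individual non-occurrence probabilities.
P(none) = (1 − 0.210) × (1 − 0.449) = 0.790 × 0.551 = 0.43529
P(at least one) = 1 − 0.43529 = 0.56471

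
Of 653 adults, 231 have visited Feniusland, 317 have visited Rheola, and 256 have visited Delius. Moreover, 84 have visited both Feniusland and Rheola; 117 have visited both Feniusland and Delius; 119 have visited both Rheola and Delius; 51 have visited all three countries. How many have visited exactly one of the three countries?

317

Using the inclusion–exclusion count for exactly one event:
N(exactly one) = 231 + 317 + 256 − 2·84 − 2·117 − 2·119 + 3·51 = 317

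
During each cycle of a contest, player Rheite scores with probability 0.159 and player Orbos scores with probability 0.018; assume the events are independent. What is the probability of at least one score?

0.174138

Since the events are independent, P(none) is the product of the individual non-occurrence probabilities.
P(none) = (1 − 0.159) × (1 − 0.018) = 0.841 × 0.982 = 0.825862
P(at least one) = 1 − 0.825862 = 0.174138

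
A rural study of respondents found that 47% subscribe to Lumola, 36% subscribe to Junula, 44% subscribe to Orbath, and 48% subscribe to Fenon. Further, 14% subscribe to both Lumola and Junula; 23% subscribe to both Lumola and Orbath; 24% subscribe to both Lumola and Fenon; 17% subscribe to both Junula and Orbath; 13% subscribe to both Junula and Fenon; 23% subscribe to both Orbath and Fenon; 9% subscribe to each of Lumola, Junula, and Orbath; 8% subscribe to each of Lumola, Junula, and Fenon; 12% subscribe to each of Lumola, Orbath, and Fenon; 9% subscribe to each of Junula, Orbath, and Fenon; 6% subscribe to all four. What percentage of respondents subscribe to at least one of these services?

93%

P(at least one) = 47 + 36 + 44 + 48 − 14 − 23 − 24 − 17 − 13 − 23 + 9 + 8 + 12 + 9 − 6 = 93%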